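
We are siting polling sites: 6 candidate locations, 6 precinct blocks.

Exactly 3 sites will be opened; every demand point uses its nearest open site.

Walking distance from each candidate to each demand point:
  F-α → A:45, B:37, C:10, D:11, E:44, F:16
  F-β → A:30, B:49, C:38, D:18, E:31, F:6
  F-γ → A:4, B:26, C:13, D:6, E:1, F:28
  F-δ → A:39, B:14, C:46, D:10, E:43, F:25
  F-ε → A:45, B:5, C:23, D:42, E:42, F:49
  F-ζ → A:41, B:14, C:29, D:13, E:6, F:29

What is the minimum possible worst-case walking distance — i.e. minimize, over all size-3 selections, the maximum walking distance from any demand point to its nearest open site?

13

Open {F-β, F-γ, F-ε}.
  Farthest demand point is C at walking distance 13 (to F-γ); all others are ≤ 13.
With {F-β, F-γ, F-δ} the worst case is 14.
With {F-β, F-γ, F-ζ} the worst case is 14.
No size-3 selection achieves below 13.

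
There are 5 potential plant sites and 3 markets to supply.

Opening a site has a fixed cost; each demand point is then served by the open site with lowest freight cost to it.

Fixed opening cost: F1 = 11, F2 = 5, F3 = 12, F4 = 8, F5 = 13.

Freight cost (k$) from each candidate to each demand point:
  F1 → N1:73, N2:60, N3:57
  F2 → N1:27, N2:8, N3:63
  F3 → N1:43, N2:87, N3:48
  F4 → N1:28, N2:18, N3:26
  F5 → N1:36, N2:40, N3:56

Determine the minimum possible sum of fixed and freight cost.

74

Open {F2, F4}: assign each demand point to its cheapest open site.
  N1→F2 27, N2→F2 8, N3→F4 26
  freight cost 61, fixed 13 → total 74.
Compare {F4}: freight cost 72 + fixed 8 = 80.
Compare {F1, F2, F4}: freight cost 61 + fixed 24 = 85.
Compare {F2, F3, F4}: freight cost 61 + fixed 25 = 86.
All other subsets cost ≥ 80. Minimum total cost: 74.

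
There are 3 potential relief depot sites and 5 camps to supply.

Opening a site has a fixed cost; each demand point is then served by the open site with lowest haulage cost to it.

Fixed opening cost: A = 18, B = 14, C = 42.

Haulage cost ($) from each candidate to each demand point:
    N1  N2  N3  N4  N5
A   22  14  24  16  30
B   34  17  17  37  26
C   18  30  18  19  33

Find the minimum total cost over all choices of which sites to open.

Open {A}: assign each demand point to its cheapest open site.
  N1→A 22, N2→A 14, N3→A 24, N4→A 16, N5→A 30
  haulage cost 106, fixed 18 → total 124.
Compare {A, B}: haulage cost 95 + fixed 32 = 127.
Compare {B}: haulage cost 131 + fixed 14 = 145.
Compare {B, C}: haulage cost 97 + fixed 56 = 153.
All other subsets cost ≥ 127. Minimum total cost: 124.

124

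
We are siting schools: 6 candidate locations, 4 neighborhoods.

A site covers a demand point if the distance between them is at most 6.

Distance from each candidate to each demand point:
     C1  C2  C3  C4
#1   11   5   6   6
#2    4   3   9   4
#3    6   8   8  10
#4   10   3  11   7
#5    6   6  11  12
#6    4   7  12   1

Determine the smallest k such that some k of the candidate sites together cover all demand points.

2

Coverage sets (demand points within 6 of each site):
  #1: {C2, C3, C4}
  #2: {C1, C2, C4}
  #3: {C1}
  #4: {C2}
  #5: {C1, C2}
  #6: {C1, C4}
No single site covers all 4 demand points.
But {#1, #2} covers everything, so the minimum is 2.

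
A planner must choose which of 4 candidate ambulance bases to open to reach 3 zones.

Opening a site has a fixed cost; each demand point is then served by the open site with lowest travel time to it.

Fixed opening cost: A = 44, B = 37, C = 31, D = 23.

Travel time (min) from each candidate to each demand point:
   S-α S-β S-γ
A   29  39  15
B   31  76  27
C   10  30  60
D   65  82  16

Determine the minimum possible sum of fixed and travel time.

Open {C, D}: assign each demand point to its cheapest open site.
  S-α→C 10, S-β→C 30, S-γ→D 16
  travel time 56, fixed 54 → total 110.
Compare {A}: travel time 83 + fixed 44 = 127.
Compare {A, C}: travel time 55 + fixed 75 = 130.
Compare {C}: travel time 100 + fixed 31 = 131.
All other subsets cost ≥ 127. Minimum total cost: 110.

110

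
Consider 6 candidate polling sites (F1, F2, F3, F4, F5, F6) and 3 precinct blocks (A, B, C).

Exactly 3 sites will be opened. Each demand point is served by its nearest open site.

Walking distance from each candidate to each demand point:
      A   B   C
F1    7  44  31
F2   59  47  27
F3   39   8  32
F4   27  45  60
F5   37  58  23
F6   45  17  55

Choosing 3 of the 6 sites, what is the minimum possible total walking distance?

38

Open {F1, F3, F5}.
  A→F1 7, B→F3 8, C→F5 23  ⇒ total 38.
Compare {F1, F2, F3}: total 42.
Compare {F1, F3, F4}: total 46.
No size-3 selection does better; minimum is 38.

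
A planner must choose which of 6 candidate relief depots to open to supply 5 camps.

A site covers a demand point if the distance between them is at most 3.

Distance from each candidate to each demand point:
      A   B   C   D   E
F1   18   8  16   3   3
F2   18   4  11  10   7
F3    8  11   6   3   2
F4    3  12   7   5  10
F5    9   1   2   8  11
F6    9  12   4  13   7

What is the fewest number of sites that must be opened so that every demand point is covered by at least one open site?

3

Coverage sets (demand points within 3 of each site):
  F1: {D, E}
  F2: {}
  F3: {D, E}
  F4: {A}
  F5: {B, C}
  F6: {}
No 2 sites suffice: every size-2 union leaves at least one demand point uncovered.
But {F1, F4, F5} covers everything, so the minimum is 3.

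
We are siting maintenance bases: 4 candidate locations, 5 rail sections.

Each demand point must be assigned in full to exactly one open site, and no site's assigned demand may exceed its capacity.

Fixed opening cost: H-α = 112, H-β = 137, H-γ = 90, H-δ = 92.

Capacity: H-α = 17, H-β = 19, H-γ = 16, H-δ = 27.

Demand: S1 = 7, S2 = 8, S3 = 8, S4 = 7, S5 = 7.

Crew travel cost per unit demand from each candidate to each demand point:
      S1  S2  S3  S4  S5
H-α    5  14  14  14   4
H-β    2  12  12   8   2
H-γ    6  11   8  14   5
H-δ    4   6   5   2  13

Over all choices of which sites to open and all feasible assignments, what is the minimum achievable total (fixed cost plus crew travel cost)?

359

Open {H-β, H-δ}; cheapest assignment that respects the capacities:
  H-β (cap 19, load 14): S1, S5 — cost 7×2 + 7×2 = 28
  H-δ (cap 27, load 23): S2, S3, S4 — cost 8×6 + 8×5 + 7×2 = 102
  Shipping 130, fixed 229 → total 359.
  Any other capacity-feasible assignment to {H-β, H-δ} ships for at least 130.
Compare {H-γ, H-δ}: its best feasible assignment gives total 361.
Compare {H-α, H-δ}: its best feasible assignment gives total 369.
Every other set of open sites that can feasibly serve all demand totals ≥ 361 even under its best assignment. Minimum: 359.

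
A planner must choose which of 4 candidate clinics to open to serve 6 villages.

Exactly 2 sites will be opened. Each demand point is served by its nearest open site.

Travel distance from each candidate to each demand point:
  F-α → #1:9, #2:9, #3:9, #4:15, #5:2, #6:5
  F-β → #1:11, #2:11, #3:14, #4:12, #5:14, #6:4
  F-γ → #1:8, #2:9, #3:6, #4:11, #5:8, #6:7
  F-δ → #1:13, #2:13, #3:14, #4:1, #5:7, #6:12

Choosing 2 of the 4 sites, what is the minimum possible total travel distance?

35

Open {F-α, F-δ}.
  #1→F-α 9, #2→F-α 9, #3→F-α 9, #4→F-δ 1, #5→F-α 2, #6→F-α 5  ⇒ total 35.
Compare {F-γ, F-δ}: total 38.
Compare {F-α, F-γ}: total 41.
No size-2 selection does better; minimum is 35.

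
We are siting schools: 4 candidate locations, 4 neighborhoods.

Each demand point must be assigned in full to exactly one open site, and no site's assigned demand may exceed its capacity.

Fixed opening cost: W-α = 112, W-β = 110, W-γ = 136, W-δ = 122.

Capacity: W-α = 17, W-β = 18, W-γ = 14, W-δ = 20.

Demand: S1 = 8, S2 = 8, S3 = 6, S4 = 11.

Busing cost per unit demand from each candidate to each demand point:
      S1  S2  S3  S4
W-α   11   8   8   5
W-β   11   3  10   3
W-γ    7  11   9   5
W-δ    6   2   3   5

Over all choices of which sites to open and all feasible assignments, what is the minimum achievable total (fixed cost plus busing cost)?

389

Open {W-β, W-δ}; cheapest assignment that respects the capacities:
  W-β (cap 18, load 17): S3, S4 — cost 6×10 + 11×3 = 93
  W-δ (cap 20, load 16): S1, S2 — cost 8×6 + 8×2 = 64
  Shipping 157, fixed 232 → total 389.
  Any other capacity-feasible assignment to {W-β, W-δ} ships for at least 157.
Compare {W-α, W-δ}: its best feasible assignment gives total 401.
Compare {W-α, W-β}: its best feasible assignment gives total 437.
Every other set of open sites that can feasibly serve all demand totals ≥ 401 even under its best assignment. Minimum: 389.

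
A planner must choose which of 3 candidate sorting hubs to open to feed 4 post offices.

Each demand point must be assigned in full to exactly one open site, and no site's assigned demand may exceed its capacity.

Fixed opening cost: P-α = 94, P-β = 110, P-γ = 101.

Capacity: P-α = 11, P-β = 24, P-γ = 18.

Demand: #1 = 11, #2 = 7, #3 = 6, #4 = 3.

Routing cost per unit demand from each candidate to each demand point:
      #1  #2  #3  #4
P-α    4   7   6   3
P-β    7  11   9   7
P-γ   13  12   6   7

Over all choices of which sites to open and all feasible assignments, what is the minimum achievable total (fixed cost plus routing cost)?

Open {P-α, P-γ}; cheapest assignment that respects the capacities:
  P-α (cap 11, load 11): #1 — cost 11×4 = 44
  P-γ (cap 18, load 16): #2, #3, #4 — cost 7×12 + 6×6 + 3×7 = 141
  Shipping 185, fixed 195 → total 380.
  Any other capacity-feasible assignment to {P-α, P-γ} ships for at least 185.
Compare {P-α, P-β}: its best feasible assignment gives total 393.
Compare {P-β, P-γ}: its best feasible assignment gives total 422.
Every other set of open sites that can feasibly serve all demand totals ≥ 393 even under its best assignment. Minimum: 380.

380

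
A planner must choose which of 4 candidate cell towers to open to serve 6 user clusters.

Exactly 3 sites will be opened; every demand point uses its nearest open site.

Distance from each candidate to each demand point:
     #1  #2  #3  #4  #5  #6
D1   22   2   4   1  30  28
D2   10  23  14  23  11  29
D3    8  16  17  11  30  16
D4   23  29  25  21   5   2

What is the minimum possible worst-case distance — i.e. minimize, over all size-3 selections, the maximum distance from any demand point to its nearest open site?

Open {D1, D3, D4}.
  Farthest demand point is #1 at distance 8 (to D3); all others are ≤ 8.
With {D1, D2, D4} the worst case is 10.
With {D1, D2, D3} the worst case is 16.
No size-3 selection achieves below 8.

8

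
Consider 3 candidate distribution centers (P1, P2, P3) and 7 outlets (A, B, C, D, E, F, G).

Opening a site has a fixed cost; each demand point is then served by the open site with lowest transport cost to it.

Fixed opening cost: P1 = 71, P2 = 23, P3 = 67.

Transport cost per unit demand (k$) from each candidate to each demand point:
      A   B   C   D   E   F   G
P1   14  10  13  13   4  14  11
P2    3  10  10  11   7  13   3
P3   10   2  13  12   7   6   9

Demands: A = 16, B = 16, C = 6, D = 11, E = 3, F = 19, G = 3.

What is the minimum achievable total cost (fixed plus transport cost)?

Open {P2, P3}: assign each demand point to its cheapest open site.
  A→P2 16×3=48, B→P3 16×2=32, C→P2 6×10=60, D→P2 11×11=121, E→P2 3×7=21, F→P3 19×6=114, G→P2 3×3=9
  transport cost 405, fixed 90 → total 495.
Compare {P1, P2, P3}: transport cost 396 + fixed 161 = 557.
Compare {P3}: transport cost 564 + fixed 67 = 631.
Compare {P2}: transport cost 666 + fixed 23 = 689.
All other subsets cost ≥ 557. Minimum total cost: 495.

495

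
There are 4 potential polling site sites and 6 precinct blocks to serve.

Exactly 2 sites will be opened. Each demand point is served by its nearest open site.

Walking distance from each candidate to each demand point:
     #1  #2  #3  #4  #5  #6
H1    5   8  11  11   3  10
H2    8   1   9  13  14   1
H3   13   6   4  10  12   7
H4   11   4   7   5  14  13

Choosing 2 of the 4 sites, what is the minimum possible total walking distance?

Open {H1, H2}.
  #1→H1 5, #2→H2 1, #3→H2 9, #4→H1 11, #5→H1 3, #6→H2 1  ⇒ total 30.
Compare {H1, H4}: total 34.
Compare {H1, H3}: total 35.
No size-2 selection does better; minimum is 30.

30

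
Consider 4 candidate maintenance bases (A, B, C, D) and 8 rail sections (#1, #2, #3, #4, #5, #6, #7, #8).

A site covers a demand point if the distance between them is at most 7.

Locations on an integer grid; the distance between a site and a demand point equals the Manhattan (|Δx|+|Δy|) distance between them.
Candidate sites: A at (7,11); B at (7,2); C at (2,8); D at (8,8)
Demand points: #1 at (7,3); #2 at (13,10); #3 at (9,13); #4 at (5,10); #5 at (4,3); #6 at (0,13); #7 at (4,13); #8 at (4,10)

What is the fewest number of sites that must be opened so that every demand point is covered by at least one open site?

Coverage sets (demand points within 7 of each site):
  A: {#2, #3, #4, #7, #8}
  B: {#1, #5}
  C: {#4, #5, #6, #7, #8}
  D: {#1, #2, #3, #4, #8}
No single site covers all 8 demand points.
But {C, D} covers everything, so the minimum is 2.

2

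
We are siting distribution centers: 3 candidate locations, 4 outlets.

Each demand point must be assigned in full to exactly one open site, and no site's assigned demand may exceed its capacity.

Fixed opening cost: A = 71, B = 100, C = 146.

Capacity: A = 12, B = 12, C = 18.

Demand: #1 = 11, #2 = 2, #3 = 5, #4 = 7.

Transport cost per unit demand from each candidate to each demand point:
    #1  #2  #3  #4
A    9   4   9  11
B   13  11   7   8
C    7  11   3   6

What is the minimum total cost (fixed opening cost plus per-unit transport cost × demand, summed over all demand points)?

Open {A, C}; cheapest assignment that respects the capacities:
  A (cap 12, load 7): #2, #3 — cost 2×4 + 5×9 = 53
  C (cap 18, load 18): #1, #4 — cost 11×7 + 7×6 = 119
  Shipping 172, fixed 217 → total 389.
  Any other capacity-feasible assignment to {A, C} ships for at least 172.
Compare {B, C}: its best feasible assignment gives total 416.
Compare {A, B, C}: its best feasible assignment gives total 473.
Every other set of open sites that can feasibly serve all demand totals ≥ 416 even under its best assignment. Minimum: 389.

389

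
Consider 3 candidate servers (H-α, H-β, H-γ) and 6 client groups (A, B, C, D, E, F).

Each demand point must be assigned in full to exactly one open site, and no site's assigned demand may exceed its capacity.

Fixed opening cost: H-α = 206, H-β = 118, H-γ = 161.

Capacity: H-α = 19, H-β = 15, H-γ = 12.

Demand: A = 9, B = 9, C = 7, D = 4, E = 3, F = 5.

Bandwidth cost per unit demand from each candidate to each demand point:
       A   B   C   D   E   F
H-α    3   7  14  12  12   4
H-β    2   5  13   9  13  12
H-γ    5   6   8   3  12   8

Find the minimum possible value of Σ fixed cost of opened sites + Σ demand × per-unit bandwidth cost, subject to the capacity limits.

Open {H-α, H-β, H-γ}; cheapest assignment that respects the capacities:
  H-α (cap 19, load 17): A, E, F — cost 9×3 + 3×12 + 5×4 = 83
  H-β (cap 15, load 9): B — cost 9×5 = 45
  H-γ (cap 12, load 11): C, D — cost 7×8 + 4×3 = 68
  Shipping 196, fixed 485 → total 681.
  Any other capacity-feasible assignment to {H-α, H-β, H-γ} ships for at least 196.
Total demand is 37 and no other set of sites has combined capacity ≥ 37, so {H-α, H-β, H-γ} is the only feasible choice of open sites. Minimum: 681.

681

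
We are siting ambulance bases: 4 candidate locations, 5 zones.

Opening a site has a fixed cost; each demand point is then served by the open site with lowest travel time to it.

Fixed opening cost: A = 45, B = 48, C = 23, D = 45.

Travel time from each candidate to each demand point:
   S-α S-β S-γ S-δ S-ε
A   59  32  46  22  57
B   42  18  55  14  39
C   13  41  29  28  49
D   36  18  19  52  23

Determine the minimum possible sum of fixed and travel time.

169

Open {C, D}: assign each demand point to its cheapest open site.
  S-α→C 13, S-β→D 18, S-γ→D 19, S-δ→C 28, S-ε→D 23
  travel time 101, fixed 68 → total 169.
Compare {C}: travel time 160 + fixed 23 = 183.
Compare {B, C}: travel time 113 + fixed 71 = 184.
Compare {D}: travel time 148 + fixed 45 = 193.
All other subsets cost ≥ 183. Minimum total cost: 169.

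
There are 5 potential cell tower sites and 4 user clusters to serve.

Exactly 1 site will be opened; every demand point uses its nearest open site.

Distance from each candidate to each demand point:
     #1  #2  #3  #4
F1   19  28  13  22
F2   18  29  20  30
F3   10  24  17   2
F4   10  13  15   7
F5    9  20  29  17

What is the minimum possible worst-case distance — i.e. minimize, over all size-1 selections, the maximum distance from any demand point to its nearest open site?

15

Open {F4}.
  Farthest demand point is #3 at distance 15 (to F4); all others are ≤ 15.
With {F3} the worst case is 24.
With {F1} the worst case is 28.
No size-1 selection achieves below 15.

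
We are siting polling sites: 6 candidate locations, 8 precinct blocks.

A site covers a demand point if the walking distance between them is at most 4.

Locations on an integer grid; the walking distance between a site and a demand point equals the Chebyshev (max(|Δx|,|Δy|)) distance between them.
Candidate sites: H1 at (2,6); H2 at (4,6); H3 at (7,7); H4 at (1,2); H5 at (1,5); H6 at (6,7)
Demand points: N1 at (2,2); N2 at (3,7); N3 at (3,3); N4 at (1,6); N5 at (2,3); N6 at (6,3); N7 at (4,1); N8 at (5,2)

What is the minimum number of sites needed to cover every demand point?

2

Coverage sets (demand points within 4 of each site):
  H1: {N1, N2, N3, N4, N5, N6, N8}
  H2: {N1, N2, N3, N4, N5, N6, N8}
  H3: {N2, N3, N6}
  H4: {N1, N3, N4, N5, N7, N8}
  H5: {N1, N2, N3, N4, N5, N7, N8}
  H6: {N2, N3, N5, N6}
No single site covers all 8 demand points.
But {H1, H4} covers everything, so the minimum is 2.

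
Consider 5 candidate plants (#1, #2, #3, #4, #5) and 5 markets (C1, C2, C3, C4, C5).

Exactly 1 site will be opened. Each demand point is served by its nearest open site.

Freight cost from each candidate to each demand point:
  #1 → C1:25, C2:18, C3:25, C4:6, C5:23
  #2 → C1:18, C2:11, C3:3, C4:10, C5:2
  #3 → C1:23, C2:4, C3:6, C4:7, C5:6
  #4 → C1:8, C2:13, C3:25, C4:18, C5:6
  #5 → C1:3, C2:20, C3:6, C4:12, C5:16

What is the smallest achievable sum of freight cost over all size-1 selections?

Open {#2}.
  C1→#2 18, C2→#2 11, C3→#2 3, C4→#2 10, C5→#2 2  ⇒ total 44.
Compare {#3}: total 46.
Compare {#5}: total 57.
No size-1 selection does better; minimum is 44.

44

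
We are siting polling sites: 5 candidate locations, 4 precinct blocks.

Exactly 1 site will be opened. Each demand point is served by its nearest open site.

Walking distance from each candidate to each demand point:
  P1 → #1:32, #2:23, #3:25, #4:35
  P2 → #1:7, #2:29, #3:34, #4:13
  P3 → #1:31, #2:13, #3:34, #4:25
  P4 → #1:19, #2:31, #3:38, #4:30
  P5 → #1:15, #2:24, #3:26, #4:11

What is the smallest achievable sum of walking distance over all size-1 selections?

76

Open {P5}.
  #1→P5 15, #2→P5 24, #3→P5 26, #4→P5 11  ⇒ total 76.
Compare {P2}: total 83.
Compare {P3}: total 103.
No size-1 selection does better; minimum is 76.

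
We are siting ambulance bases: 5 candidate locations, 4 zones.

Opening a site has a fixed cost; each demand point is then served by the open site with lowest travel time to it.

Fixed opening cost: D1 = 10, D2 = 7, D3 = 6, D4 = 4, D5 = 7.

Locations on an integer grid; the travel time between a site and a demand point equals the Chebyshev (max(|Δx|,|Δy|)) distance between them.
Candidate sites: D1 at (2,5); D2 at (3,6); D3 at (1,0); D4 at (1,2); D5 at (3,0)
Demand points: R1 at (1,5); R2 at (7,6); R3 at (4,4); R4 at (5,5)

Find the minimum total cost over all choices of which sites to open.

17

Open {D2}: assign each demand point to its cheapest open site.
  R1→D2 2, R2→D2 4, R3→D2 2, R4→D2 2
  travel time 10, fixed 7 → total 17.
Compare {D4}: travel time 16 + fixed 4 = 20.
Compare {D1}: travel time 11 + fixed 10 = 21.
Compare {D2, D4}: travel time 10 + fixed 11 = 21.
All other subsets cost ≥ 20. Minimum total cost: 17.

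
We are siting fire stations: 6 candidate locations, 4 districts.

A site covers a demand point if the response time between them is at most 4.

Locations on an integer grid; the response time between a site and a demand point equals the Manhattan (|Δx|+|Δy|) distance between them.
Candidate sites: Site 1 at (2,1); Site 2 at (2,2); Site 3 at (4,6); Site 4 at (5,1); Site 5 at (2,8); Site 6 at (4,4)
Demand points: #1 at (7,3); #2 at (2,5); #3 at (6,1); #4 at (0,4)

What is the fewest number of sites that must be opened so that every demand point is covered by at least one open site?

2

Coverage sets (demand points within 4 of each site):
  Site 1: {#2, #3}
  Site 2: {#2, #4}
  Site 3: {#2}
  Site 4: {#1, #3}
  Site 5: {#2}
  Site 6: {#1, #2, #4}
No single site covers all 4 demand points.
But {Site 1, Site 6} covers everything, so the minimum is 2.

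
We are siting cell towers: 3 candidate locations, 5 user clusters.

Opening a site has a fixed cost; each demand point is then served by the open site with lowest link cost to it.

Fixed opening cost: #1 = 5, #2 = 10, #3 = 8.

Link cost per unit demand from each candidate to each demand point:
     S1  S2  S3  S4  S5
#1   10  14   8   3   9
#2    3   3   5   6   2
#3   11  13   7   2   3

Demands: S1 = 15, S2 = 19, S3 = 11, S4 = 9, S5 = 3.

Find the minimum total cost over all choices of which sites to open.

199

Open {#2, #3}: assign each demand point to its cheapest open site.
  S1→#2 15×3=45, S2→#2 19×3=57, S3→#2 11×5=55, S4→#3 9×2=18, S5→#2 3×2=6
  link cost 181, fixed 18 → total 199.
Compare {#1, #2, #3}: link cost 181 + fixed 23 = 204.
Compare {#1, #2}: link cost 190 + fixed 15 = 205.
Compare {#2}: link cost 217 + fixed 10 = 227.
All other subsets cost ≥ 204. Minimum total cost: 199.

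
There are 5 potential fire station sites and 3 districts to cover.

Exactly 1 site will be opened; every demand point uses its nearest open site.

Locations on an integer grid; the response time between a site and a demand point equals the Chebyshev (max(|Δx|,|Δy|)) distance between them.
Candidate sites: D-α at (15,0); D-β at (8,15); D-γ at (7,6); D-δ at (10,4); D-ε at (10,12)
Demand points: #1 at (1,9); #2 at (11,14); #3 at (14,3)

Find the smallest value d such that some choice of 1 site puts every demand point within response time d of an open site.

Open {D-γ}.
  Farthest demand point is #2 at response time 8 (to D-γ); all others are ≤ 8.
With {D-ε} the worst case is 9.
With {D-δ} the worst case is 10.
No size-1 selection achieves below 8.

8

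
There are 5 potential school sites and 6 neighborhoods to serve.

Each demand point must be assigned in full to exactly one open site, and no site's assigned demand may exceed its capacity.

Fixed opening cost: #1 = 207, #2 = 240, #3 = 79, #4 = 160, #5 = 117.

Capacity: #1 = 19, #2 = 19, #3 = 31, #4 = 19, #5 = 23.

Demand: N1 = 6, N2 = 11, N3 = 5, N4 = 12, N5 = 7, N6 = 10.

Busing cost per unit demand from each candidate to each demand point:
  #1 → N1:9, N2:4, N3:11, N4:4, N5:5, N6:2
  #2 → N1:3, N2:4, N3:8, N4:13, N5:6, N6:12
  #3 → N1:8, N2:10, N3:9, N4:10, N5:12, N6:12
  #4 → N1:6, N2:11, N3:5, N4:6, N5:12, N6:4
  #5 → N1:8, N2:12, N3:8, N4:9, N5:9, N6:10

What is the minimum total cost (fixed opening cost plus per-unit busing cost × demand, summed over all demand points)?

677

Open {#3, #5}; cheapest assignment that respects the capacities:
  #3 (cap 31, load 29): N1, N2, N4 — cost 6×8 + 11×10 + 12×10 = 278
  #5 (cap 23, load 22): N3, N5, N6 — cost 5×8 + 7×9 + 10×10 = 203
  Shipping 481, fixed 196 → total 677.
  Any other capacity-feasible assignment to {#3, #5} ships for at least 481.
Compare {#3, #4, #5}: its best feasible assignment gives total 750.
Compare {#1, #3, #4}: its best feasible assignment gives total 752.
Every other set of open sites that can feasibly serve all demand totals ≥ 750 even under its best assignment. Minimum: 677.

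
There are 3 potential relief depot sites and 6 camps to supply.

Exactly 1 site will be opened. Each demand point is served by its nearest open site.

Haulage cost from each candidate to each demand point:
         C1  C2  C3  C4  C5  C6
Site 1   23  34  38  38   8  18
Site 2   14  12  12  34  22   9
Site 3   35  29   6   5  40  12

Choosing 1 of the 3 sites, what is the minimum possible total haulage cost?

103

Open {Site 2}.
  C1→Site 2 14, C2→Site 2 12, C3→Site 2 12, C4→Site 2 34, C5→Site 2 22, C6→Site 2 9  ⇒ total 103.
Compare {Site 3}: total 127.
Compare {Site 1}: total 159.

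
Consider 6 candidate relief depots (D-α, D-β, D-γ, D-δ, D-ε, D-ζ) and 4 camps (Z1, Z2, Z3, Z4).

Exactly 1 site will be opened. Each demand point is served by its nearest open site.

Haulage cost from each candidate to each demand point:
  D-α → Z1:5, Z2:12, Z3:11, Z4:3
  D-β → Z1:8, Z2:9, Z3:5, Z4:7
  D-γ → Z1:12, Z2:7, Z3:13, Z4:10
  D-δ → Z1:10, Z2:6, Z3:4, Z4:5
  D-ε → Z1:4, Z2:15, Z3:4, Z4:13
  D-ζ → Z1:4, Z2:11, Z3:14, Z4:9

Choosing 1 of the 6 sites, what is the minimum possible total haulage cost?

25

Open {D-δ}.
  Z1→D-δ 10, Z2→D-δ 6, Z3→D-δ 4, Z4→D-δ 5  ⇒ total 25.
Compare {D-β}: total 29.
Compare {D-α}: total 31.
No size-1 selection does better; minimum is 25.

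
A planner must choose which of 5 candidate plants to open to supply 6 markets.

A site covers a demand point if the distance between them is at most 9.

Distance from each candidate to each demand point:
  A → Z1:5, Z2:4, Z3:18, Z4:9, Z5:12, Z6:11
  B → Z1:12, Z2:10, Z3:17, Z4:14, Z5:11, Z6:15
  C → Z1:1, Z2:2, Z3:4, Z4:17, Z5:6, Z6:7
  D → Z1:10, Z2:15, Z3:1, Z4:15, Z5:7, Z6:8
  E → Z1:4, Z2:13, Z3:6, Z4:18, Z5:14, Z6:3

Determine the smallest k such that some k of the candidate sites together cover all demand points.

2

Coverage sets (demand points within 9 of each site):
  A: {Z1, Z2, Z4}
  B: {}
  C: {Z1, Z2, Z3, Z5, Z6}
  D: {Z3, Z5, Z6}
  E: {Z1, Z3, Z6}
No single site covers all 6 demand points.
But {A, C} covers everything, so the minimum is 2.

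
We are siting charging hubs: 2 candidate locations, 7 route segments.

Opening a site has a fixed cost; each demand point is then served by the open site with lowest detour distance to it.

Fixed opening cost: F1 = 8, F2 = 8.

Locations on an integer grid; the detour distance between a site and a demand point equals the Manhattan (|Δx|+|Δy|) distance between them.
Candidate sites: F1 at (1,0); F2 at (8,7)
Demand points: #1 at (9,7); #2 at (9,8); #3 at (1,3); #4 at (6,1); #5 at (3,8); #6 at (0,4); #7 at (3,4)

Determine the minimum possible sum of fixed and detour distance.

45

Open {F1, F2}: assign each demand point to its cheapest open site.
  #1→F2 1, #2→F2 2, #3→F1 3, #4→F1 6, #5→F2 6, #6→F1 5, #7→F1 6
  detour distance 29, fixed 16 → total 45.
Compare {F2}: detour distance 47 + fixed 8 = 55.
Compare {F1}: detour distance 61 + fixed 8 = 69.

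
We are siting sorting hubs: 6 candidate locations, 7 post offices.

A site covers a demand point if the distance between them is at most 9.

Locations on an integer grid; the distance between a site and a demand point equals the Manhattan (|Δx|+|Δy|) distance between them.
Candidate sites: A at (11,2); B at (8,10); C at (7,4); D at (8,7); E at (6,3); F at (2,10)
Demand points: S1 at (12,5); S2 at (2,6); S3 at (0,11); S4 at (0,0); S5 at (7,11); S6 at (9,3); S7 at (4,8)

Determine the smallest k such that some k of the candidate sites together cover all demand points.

2

Coverage sets (demand points within 9 of each site):
  A: {S1, S6}
  B: {S1, S3, S5, S6, S7}
  C: {S1, S2, S5, S6, S7}
  D: {S1, S2, S5, S6, S7}
  E: {S1, S2, S4, S5, S6, S7}
  F: {S2, S3, S5, S7}
No single site covers all 7 demand points.
But {B, E} covers everything, so the minimum is 2.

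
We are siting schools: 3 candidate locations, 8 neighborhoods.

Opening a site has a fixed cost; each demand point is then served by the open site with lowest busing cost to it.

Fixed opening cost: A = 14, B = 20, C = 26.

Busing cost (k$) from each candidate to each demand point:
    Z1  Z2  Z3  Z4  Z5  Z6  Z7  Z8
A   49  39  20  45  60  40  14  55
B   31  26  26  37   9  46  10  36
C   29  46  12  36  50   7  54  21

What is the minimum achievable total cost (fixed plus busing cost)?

Open {B, C}: assign each demand point to its cheapest open site.
  Z1→C 29, Z2→B 26, Z3→C 12, Z4→C 36, Z5→B 9, Z6→C 7, Z7→B 10, Z8→C 21
  busing cost 150, fixed 46 → total 196.
Compare {A, B, C}: busing cost 150 + fixed 60 = 210.
Compare {B}: busing cost 221 + fixed 20 = 241.
Compare {A, B}: busing cost 209 + fixed 34 = 243.
All other subsets cost ≥ 210. Minimum total cost: 196.

196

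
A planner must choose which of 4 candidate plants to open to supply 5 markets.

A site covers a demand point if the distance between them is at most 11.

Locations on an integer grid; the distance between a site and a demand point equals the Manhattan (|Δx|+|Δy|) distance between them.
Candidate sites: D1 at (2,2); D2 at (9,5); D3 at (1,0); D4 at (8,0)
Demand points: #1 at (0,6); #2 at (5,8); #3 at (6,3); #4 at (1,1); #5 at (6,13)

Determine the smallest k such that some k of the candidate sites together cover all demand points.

2

Coverage sets (demand points within 11 of each site):
  D1: {#1, #2, #3, #4}
  D2: {#1, #2, #3, #5}
  D3: {#1, #3, #4}
  D4: {#2, #3, #4}
No single site covers all 5 demand points.
But {D1, D2} covers everything, so the minimum is 2.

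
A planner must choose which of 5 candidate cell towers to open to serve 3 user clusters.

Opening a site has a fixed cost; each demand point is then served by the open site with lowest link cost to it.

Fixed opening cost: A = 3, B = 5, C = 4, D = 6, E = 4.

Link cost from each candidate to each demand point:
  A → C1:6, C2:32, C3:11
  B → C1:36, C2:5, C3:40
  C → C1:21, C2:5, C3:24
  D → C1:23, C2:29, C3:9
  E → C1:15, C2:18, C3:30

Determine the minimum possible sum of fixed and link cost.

Open {A, C}: assign each demand point to its cheapest open site.
  C1→A 6, C2→C 5, C3→A 11
  link cost 22, fixed 7 → total 29.
Compare {A, B}: link cost 22 + fixed 8 = 30.
Compare {A, C, D}: link cost 20 + fixed 13 = 33.
Compare {A, C, E}: link cost 22 + fixed 11 = 33.
All other subsets cost ≥ 30. Minimum total cost: 29.

29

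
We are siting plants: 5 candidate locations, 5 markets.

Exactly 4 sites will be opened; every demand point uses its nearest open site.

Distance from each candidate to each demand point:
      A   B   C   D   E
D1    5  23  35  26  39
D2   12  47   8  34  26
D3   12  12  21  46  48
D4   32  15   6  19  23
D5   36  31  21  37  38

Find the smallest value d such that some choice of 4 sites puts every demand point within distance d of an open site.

Open {D1, D2, D3, D4}.
  Farthest demand point is E at distance 23 (to D4); all others are ≤ 23.
With {D1, D2, D4, D5} the worst case is 23.
With {D1, D3, D4, D5} the worst case is 23.
No size-4 selection achieves below 23.

23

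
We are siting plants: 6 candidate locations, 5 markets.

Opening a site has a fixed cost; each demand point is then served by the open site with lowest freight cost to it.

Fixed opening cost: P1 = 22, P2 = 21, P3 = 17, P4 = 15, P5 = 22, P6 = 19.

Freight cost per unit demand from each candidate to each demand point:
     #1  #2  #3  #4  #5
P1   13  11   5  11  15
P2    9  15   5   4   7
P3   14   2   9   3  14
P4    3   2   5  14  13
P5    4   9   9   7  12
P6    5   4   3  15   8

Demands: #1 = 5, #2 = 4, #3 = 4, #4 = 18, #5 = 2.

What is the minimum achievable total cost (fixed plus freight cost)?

Open {P3, P6}: assign each demand point to its cheapest open site.
  #1→P6 5×5=25, #2→P3 4×2=8, #3→P6 4×3=12, #4→P3 18×3=54, #5→P6 2×8=16
  freight cost 115, fixed 36 → total 151.
Compare {P3, P4}: freight cost 123 + fixed 32 = 155.
Compare {P3, P4, P6}: freight cost 105 + fixed 51 = 156.
Compare {P2, P3, P4}: freight cost 111 + fixed 53 = 164.
All other subsets cost ≥ 155. Minimum total cost: 151.

151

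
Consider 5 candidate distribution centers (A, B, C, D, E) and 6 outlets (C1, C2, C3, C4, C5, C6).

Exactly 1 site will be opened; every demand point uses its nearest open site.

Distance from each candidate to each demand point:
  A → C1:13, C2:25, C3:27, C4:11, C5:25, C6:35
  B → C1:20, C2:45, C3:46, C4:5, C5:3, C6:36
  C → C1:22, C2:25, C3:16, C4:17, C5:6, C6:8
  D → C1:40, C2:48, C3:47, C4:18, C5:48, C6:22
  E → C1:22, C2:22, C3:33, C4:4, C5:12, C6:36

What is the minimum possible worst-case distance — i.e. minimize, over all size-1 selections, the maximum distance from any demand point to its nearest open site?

Open {C}.
  Farthest demand point is C2 at distance 25 (to C); all others are ≤ 25.
With {A} the worst case is 35.
With {E} the worst case is 36.
No size-1 selection achieves below 25.

25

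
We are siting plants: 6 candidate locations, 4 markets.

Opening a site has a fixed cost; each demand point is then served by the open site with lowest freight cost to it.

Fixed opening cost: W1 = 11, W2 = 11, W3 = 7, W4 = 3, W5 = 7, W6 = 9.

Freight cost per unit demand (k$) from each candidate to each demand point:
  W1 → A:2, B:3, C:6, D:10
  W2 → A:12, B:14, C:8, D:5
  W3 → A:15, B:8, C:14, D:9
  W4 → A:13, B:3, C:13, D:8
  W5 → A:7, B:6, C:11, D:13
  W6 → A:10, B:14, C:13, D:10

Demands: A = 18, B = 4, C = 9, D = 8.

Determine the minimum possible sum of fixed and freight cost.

164

Open {W1, W2}: assign each demand point to its cheapest open site.
  A→W1 18×2=36, B→W1 4×3=12, C→W1 9×6=54, D→W2 8×5=40
  freight cost 142, fixed 22 → total 164.
Compare {W1, W2, W4}: freight cost 142 + fixed 25 = 167.
Compare {W1, W2, W3}: freight cost 142 + fixed 29 = 171.
Compare {W1, W2, W5}: freight cost 142 + fixed 29 = 171.
All other subsets cost ≥ 167. Minimum total cost: 164.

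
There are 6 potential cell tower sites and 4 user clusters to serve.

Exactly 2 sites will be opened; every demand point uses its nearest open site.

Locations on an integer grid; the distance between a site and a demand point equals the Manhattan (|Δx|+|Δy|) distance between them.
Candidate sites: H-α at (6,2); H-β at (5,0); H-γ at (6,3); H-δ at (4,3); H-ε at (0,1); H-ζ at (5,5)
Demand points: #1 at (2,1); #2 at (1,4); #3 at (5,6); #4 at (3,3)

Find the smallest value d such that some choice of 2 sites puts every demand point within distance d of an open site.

4

Open {H-α, H-δ}.
  Farthest demand point is #1 at distance 4 (to H-δ); all others are ≤ 4.
With {H-β, H-δ} the worst case is 4.
With {H-γ, H-δ} the worst case is 4.
No size-2 selection achieves below 4.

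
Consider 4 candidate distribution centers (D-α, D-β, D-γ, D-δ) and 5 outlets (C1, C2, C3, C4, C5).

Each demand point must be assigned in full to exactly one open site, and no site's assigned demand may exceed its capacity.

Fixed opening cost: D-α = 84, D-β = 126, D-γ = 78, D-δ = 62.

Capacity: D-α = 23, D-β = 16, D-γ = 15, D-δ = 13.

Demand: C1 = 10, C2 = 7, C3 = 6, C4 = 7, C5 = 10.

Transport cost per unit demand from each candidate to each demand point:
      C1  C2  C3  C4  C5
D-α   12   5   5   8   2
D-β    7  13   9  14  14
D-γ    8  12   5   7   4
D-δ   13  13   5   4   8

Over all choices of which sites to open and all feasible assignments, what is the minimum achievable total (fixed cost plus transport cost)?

417

Open {D-α, D-γ, D-δ}; cheapest assignment that respects the capacities:
  D-α (cap 23, load 23): C2, C3, C5 — cost 7×5 + 6×5 + 10×2 = 85
  D-γ (cap 15, load 10): C1 — cost 10×8 = 80
  D-δ (cap 13, load 7): C4 — cost 7×4 = 28
  Shipping 193, fixed 224 → total 417.
  Any other capacity-feasible assignment to {D-α, D-γ, D-δ} ships for at least 193.
Compare {D-α, D-β, D-δ}: its best feasible assignment gives total 455.
Compare {D-α, D-β, D-γ}: its best feasible assignment gives total 492.
Every other set of open sites that can feasibly serve all demand totals ≥ 455 even under its best assignment. Minimum: 417.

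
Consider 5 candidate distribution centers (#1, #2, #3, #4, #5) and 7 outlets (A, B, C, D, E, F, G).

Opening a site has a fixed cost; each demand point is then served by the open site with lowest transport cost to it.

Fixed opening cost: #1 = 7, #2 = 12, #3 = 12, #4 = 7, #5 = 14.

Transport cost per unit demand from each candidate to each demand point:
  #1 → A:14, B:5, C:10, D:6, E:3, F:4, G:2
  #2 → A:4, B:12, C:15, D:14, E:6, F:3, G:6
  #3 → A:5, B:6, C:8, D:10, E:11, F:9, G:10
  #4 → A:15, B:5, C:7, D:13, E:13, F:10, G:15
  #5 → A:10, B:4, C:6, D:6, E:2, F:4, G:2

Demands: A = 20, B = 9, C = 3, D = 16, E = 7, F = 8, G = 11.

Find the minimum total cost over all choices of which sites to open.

Open {#2, #5}: assign each demand point to its cheapest open site.
  A→#2 20×4=80, B→#5 9×4=36, C→#5 3×6=18, D→#5 16×6=96, E→#5 7×2=14, F→#2 8×3=24, G→#5 11×2=22
  transport cost 290, fixed 26 → total 316.
Compare {#1, #2, #5}: transport cost 290 + fixed 33 = 323.
Compare {#2, #4, #5}: transport cost 290 + fixed 33 = 323.
Compare {#2, #3, #5}: transport cost 290 + fixed 38 = 328.
All other subsets cost ≥ 323. Minimum total cost: 316.

316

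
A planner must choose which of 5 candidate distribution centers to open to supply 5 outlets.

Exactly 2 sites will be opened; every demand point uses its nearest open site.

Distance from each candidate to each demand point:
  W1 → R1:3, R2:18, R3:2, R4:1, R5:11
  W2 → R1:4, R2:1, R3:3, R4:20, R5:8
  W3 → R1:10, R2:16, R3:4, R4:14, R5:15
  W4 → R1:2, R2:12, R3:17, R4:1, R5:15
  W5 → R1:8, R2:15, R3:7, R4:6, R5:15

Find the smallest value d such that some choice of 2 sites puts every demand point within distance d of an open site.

Open {W1, W2}.
  Farthest demand point is R5 at distance 8 (to W2); all others are ≤ 8.
With {W2, W4} the worst case is 8.
With {W2, W5} the worst case is 8.
No size-2 selection achieves below 8.

8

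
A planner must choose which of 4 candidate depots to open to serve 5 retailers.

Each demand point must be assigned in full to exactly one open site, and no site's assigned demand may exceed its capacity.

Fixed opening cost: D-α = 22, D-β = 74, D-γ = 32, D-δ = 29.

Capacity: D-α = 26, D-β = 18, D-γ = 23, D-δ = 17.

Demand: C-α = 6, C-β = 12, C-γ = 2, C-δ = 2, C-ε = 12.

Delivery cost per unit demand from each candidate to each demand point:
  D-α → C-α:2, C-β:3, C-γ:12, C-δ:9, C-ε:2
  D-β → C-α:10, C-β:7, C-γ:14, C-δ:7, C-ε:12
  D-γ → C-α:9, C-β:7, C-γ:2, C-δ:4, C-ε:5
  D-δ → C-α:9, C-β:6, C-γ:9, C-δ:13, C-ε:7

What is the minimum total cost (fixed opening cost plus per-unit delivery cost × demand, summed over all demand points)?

Open {D-α, D-γ}; cheapest assignment that respects the capacities:
  D-α (cap 26, load 18): C-α, C-β — cost 6×2 + 12×3 = 48
  D-γ (cap 23, load 16): C-γ, C-δ, C-ε — cost 2×2 + 2×4 + 12×5 = 72
  Shipping 120, fixed 54 → total 174.
  Any other capacity-feasible assignment to {D-α, D-γ} ships for at least 120.
Compare {D-α, D-δ}: its best feasible assignment gives total 195.
Compare {D-α, D-γ, D-δ}: its best feasible assignment gives total 203.
Every other set of open sites that can feasibly serve all demand totals ≥ 195 even under its best assignment. Minimum: 174.

174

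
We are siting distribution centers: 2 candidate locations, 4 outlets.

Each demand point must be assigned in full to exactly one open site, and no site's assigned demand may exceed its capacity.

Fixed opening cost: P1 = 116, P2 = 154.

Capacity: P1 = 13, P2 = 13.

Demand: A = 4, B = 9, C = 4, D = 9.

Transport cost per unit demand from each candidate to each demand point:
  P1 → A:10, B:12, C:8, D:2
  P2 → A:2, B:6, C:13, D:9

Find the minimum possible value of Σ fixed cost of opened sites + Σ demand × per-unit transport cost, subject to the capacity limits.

Open {P1, P2}; cheapest assignment that respects the capacities:
  P1 (cap 13, load 13): C, D — cost 4×8 + 9×2 = 50
  P2 (cap 13, load 13): A, B — cost 4×2 + 9×6 = 62
  Shipping 112, fixed 270 → total 382.
  Any other capacity-feasible assignment to {P1, P2} ships for at least 112.
Total demand is 26 and no other set of sites has combined capacity ≥ 26, so {P1, P2} is the only feasible choice of open sites. Minimum: 382.

382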